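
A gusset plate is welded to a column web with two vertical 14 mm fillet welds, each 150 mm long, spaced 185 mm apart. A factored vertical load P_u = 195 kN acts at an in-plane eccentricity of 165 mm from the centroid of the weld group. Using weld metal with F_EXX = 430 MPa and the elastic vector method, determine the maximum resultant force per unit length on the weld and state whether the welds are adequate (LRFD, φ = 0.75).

Total weld length L_w = 300 mm. Treat welds as unit-width lines.
Polar moment about centroid: J = 2[d³/12 + d(b/2)²] = 2[150³/12 + 150×92.5²] = 3129000 mm³.
Direct shear f_v = P/L_w = 195×10³ / 300 = 650 N/mm (vertical).
Torsion M = P·e = 195×10³ × 165 = 32175000 N·mm.
Critical point at (x, y) = (92.5, 75) from centroid. f_tx = M·y/J = 771.1 N/mm; f_ty = M·x/J = 951 N/mm.
Resultant f_max = √[f_tx² + (f_v + f_ty)²] = √[771.1² + (650 + 951)²] = 1777 N/mm.
Capacity per unit length: φr_n = 0.75 × 0.6 × 430 × (0.707 × 14) = 1915 N/mm.
1777 ≤ 1915 → adequate.

f_max ≈ 1780 N/mm; adequate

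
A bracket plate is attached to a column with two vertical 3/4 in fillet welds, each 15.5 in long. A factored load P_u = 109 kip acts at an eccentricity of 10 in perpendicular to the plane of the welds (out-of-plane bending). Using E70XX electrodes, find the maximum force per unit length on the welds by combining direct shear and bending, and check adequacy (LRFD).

E70XX → F_EXX = 70 ksi.
L_w = 2 × 15.5 = 31 in; section modulus (unit throat) S = 2 × L²/6 = 80.08 in².
Direct shear f_v = P/L_w = 109/31 = 3.516 kip/in.
Moment M = P × e = 109 × 10 = 1090 kip·in; bending f_b = M/S = 13.61 kip/in.
f_max = √(f_v² + f_b²) = √(3.516² + 13.61²) = 14.06 kip/in.
φr_n = 0.75 × 0.6 × 70 × (0.707 × 0.75) = 16.7 kip/in → adequate.

f_max ≈ 14.1 kip/in; adequate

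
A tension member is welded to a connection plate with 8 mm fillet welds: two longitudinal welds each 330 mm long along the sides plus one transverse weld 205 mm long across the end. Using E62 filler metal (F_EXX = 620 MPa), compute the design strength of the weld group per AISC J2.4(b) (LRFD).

φR_n ≈ 1370 kN

t_e = 0.707 × 8 = 5.656 mm.
R_nwl = 0.6 × 620 × 5.656 × 660 × 10⁻³ = 1389 kN (longitudinal, 2 welds).
R_nwt = 0.6 × 620 × 5.656 × 205 × 10⁻³ = 431.3 kN (transverse, base value).
(i) R_nwl + R_nwt = 1820 kN; (ii) 0.85 R_nwl + 1.5 R_nwt = 1827 kN.
R_n = max = 1827 kN [governs: (ii)]; φR_n = 1371 kN.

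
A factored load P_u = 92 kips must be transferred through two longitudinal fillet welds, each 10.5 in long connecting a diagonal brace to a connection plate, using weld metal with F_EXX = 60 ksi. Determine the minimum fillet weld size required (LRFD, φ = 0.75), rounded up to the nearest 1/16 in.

w = 1/4 in

Total weld length L = 21 in.
Required throat t_e = P_u / (φ × 0.6 F_EXX × L) = 92 / (0.75 × 0.6 × 60 × 21) = 0.1623 in.
Required leg w = t_e / 0.707 = 0.2295 in → use 1/4 in.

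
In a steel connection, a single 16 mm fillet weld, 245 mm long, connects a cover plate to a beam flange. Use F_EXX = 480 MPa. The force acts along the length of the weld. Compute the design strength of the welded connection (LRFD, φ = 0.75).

φR_n ≈ 599 kN

Effective throat t_e = 0.707 × 16 = 11.31 mm.
Total length L = 245 mm; A_we = 11.31 × 245 = 2771 mm².
F_nw = 0.6 F_EXX = 0.6 × 480 = 288 MPa.
φR_n = 0.75 × 288 × 2771 × 10⁻³ = 598.6 kN.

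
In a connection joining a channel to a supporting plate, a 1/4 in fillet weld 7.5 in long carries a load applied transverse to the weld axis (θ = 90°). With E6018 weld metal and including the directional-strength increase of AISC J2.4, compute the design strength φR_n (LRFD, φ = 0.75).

E60XX → F_EXX = 60 ksi.
t_e = 0.707 × 0.25 = 0.1767 in; A_we = 0.1767 × 7.5 = 1.326 in².
Directional factor: 1.0 + 0.5 sin^1.5(90°) = 1.5.
F_nw = 0.6 × 60 × 1.5 = 54 ksi.
φR_n = 0.75 × 54 × 1.326 = 53.69 kips.

φR_n ≈ 53.7 kips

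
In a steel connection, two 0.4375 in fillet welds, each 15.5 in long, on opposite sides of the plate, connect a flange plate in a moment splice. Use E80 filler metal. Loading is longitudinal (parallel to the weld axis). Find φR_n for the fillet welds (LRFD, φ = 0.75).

E80XX → F_EXX = 80 ksi.
Effective throat t_e = 0.707 × 0.4375 = 0.3093 in.
Total length L = 31 in; A_we = 0.3093 × 31 = 9.589 in².
F_nw = 0.6 F_EXX = 0.6 × 80 = 48 ksi.
φR_n = 0.75 × 48 × 9.589 = 345.2 kips.

φR_n ≈ 345 kips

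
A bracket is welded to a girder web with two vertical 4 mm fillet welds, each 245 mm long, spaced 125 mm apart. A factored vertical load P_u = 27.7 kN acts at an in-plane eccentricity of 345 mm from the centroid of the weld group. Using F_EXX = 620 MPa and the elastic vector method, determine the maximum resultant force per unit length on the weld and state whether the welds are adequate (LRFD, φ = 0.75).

f_max ≈ 331 N/mm; adequate

Total weld length L_w = 490 mm. Treat welds as unit-width lines.
Polar moment about centroid: J = 2[d³/12 + d(b/2)²] = 2[245³/12 + 245×62.5²] = 4365000 mm³.
Direct shear f_v = P/L_w = 27.7×10³ / 490 = 56.53 N/mm (vertical).
Torsion M = P·e = 27.7×10³ × 345 = 9556500 N·mm.
Critical point at (x, y) = (62.5, 122.5) from centroid. f_tx = M·y/J = 268.2 N/mm; f_ty = M·x/J = 136.8 N/mm.
Resultant f_max = √[f_tx² + (f_v + f_ty)²] = √[268.2² + (56.53 + 136.8)²] = 330.6 N/mm.
Capacity per unit length: φr_n = 0.75 × 0.6 × 620 × (0.707 × 4) = 789 N/mm.
330.6 ≤ 789 → adequate.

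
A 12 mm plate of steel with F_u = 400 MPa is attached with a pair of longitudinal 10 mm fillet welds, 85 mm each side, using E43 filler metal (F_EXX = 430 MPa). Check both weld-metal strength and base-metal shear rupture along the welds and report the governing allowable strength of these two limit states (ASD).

t_e = 0.707 × 10 = 7.07 mm; L = 170 mm.
Weld metal: R_n/Ω = (1/2.0) × 0.6 × 430 × 7.07 × 170 × 10⁻³ = 155 kN.
Base metal (shear rupture): R_n/Ω = (1/2.0) × 0.6 × 400 × 12 × 170 × 10⁻³ = 244.8 kN.
Governing: weld metal.

R_n/Ω ≈ 155 kN (weld metal governs)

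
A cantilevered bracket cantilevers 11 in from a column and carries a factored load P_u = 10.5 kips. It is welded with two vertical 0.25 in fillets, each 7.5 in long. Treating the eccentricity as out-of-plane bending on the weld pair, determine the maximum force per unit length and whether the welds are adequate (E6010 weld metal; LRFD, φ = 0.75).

E60XX → F_EXX = 60 ksi.
L_w = 2 × 7.5 = 15 in; section modulus (unit throat) S = 2 × L²/6 = 18.75 in².
Direct shear f_v = P/L_w = 10.5/15 = 0.7 kip/in.
Moment M = P × e = 10.5 × 11 = 115.5 kip·in; bending f_b = M/S = 6.16 kip/in.
f_max = √(f_v² + f_b²) = √(0.7² + 6.16²) = 6.2 kip/in.
φr_n = 0.75 × 0.6 × 60 × (0.707 × 0.25) = 4.772 kip/in → NOT adequate.

f_max ≈ 6.2 kip/in; NOT adequate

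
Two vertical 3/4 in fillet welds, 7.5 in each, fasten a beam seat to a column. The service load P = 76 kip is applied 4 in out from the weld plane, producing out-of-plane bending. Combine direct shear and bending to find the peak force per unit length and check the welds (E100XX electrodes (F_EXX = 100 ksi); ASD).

f_max ≈ 17 kip/in; NOT adequate

L_w = 2 × 7.5 = 15 in; section modulus (unit throat) S = 2 × L²/6 = 18.75 in².
Direct shear f_v = P/L_w = 76/15 = 5.067 kip/in.
Moment M = P × e = 76 × 4 = 304 kip·in; bending f_b = M/S = 16.21 kip/in.
f_max = √(f_v² + f_b²) = √(5.067² + 16.21²) = 16.99 kip/in.
r_n/Ω = (1/2.0) × 0.6 × 100 × (0.707 × 0.75) = 15.91 kip/in → NOT adequate.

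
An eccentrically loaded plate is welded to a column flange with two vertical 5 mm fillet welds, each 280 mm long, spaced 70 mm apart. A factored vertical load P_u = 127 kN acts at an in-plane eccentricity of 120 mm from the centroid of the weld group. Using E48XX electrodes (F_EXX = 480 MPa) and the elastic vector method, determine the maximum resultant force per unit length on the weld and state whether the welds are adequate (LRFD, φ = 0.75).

Total weld length L_w = 560 mm. Treat welds as unit-width lines.
Polar moment about centroid: J = 2[d³/12 + d(b/2)²] = 2[280³/12 + 280×35²] = 4345000 mm³.
Direct shear f_v = P/L_w = 127×10³ / 560 = 226.8 N/mm (vertical).
Torsion M = P·e = 127×10³ × 120 = 15240000 N·mm.
Critical point at (x, y) = (35, 140) from centroid. f_tx = M·y/J = 491.1 N/mm; f_ty = M·x/J = 122.8 N/mm.
Resultant f_max = √[f_tx² + (f_v + f_ty)²] = √[491.1² + (226.8 + 122.8)²] = 602.8 N/mm.
Capacity per unit length: φr_n = 0.75 × 0.6 × 480 × (0.707 × 5) = 763.6 N/mm.
602.8 ≤ 763.6 → adequate.

f_max ≈ 603 N/mm; adequate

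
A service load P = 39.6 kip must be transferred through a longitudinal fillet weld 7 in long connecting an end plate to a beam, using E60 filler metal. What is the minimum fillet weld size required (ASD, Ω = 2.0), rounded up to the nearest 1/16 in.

E60XX → F_EXX = 60 ksi.
Total weld length L = 7 in.
Required throat t_e = P × Ω / (0.6 F_EXX × L) = 39.6 × 2.0 / (0.6 × 60 × 7) = 0.3143 in.
Required leg w = t_e / 0.707 = 0.4445 in → use 1/2 in.

w = 1/2 in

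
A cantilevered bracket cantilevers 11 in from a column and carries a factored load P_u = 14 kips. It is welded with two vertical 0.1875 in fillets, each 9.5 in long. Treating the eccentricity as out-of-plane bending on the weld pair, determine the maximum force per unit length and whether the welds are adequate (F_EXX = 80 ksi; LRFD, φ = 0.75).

L_w = 2 × 9.5 = 19 in; section modulus (unit throat) S = 2 × L²/6 = 30.08 in².
Direct shear f_v = P/L_w = 14/19 = 0.7368 kip/in.
Moment M = P × e = 14 × 11 = 154 kip·in; bending f_b = M/S = 5.119 kip/in.
f_max = √(f_v² + f_b²) = √(0.7368² + 5.119²) = 5.172 kip/in.
φr_n = 0.75 × 0.6 × 80 × (0.707 × 0.1875) = 4.772 kip/in → NOT adequate.

f_max ≈ 5.17 kip/in; NOT adequate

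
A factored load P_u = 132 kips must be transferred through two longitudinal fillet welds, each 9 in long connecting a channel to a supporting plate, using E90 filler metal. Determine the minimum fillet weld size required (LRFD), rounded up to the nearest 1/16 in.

E90XX → F_EXX = 90 ksi.
Total weld length L = 18 in.
Required throat t_e = P_u / (φ × 0.6 F_EXX × L) = 132 / (0.75 × 0.6 × 90 × 18) = 0.1811 in.
Required leg w = t_e / 0.707 = 0.2561 in → use 5/16 in.

w = 5/16 in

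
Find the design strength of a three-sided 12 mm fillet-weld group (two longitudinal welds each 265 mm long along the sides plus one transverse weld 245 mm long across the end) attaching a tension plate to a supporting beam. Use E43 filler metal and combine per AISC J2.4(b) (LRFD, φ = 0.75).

φR_n ≈ 1340 kN

E43XX → F_EXX = 430 MPa.
t_e = 0.707 × 12 = 8.484 mm.
R_nwl = 0.6 × 430 × 8.484 × 530 × 10⁻³ = 1160 kN (longitudinal, 2 welds).
R_nwt = 0.6 × 430 × 8.484 × 245 × 10⁻³ = 536.3 kN (transverse, base value).
(i) R_nwl + R_nwt = 1696 kN; (ii) 0.85 R_nwl + 1.5 R_nwt = 1790 kN.
R_n = max = 1790 kN [governs: (ii)]; φR_n = 1343 kN.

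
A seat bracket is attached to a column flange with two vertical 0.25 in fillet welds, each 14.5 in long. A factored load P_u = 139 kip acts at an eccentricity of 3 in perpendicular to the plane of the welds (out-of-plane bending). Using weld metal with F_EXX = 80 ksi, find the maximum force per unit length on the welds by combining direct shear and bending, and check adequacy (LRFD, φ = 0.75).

f_max ≈ 7.64 kip/in; NOT adequate

L_w = 2 × 14.5 = 29 in; section modulus (unit throat) S = 2 × L²/6 = 70.08 in².
Direct shear f_v = P/L_w = 139/29 = 4.793 kip/in.
Moment M = P × e = 139 × 3 = 417 kip·in; bending f_b = M/S = 5.95 kip/in.
f_max = √(f_v² + f_b²) = √(4.793² + 5.95²) = 7.64 kip/in.
φr_n = 0.75 × 0.6 × 80 × (0.707 × 0.25) = 6.363 kip/in → NOT adequate.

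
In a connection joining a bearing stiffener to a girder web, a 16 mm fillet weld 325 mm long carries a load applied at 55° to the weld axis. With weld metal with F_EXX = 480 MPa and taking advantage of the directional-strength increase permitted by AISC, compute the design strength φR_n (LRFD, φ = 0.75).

t_e = 0.707 × 16 = 11.31 mm; A_we = 11.31 × 325 = 3676 mm².
Directional factor: 1.0 + 0.5 sin^1.5(55°) = 1.371.
F_nw = 0.6 × 480 × 1.371 = 394.8 MPa.
φR_n = 0.75 × 394.8 × 3676 × 10⁻³ = 1088 kN.

φR_n ≈ 1090 kN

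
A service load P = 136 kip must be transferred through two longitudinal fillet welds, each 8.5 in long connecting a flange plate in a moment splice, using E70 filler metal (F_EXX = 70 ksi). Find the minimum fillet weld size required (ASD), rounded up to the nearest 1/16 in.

Total weld length L = 17 in.
Required throat t_e = P × Ω / (0.6 F_EXX × L) = 136 × 2.0 / (0.6 × 70 × 17) = 0.381 in.
Required leg w = t_e / 0.707 = 0.5388 in → use 9/16 in.

w = 9/16 in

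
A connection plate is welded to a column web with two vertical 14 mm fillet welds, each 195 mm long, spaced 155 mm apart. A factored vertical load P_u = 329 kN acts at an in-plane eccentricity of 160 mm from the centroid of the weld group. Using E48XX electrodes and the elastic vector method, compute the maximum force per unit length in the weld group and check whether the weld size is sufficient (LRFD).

f_max ≈ 2450 N/mm; NOT adequate

E48XX → F_EXX = 480 MPa.
Total weld length L_w = 390 mm. Treat welds as unit-width lines.
Polar moment about centroid: J = 2[d³/12 + d(b/2)²] = 2[195³/12 + 195×77.5²] = 3578000 mm³.
Direct shear f_v = P/L_w = 329×10³ / 390 = 843.6 N/mm (vertical).
Torsion M = P·e = 329×10³ × 160 = 52640000 N·mm.
Critical point at (x, y) = (77.5, 97.5) from centroid. f_tx = M·y/J = 1434 N/mm; f_ty = M·x/J = 1140 N/mm.
Resultant f_max = √[f_tx² + (f_v + f_ty)²] = √[1434² + (843.6 + 1140)²] = 2448 N/mm.
Capacity per unit length: φr_n = 0.75 × 0.6 × 480 × (0.707 × 14) = 2138 N/mm.
2448 > 2138 → NOT adequate.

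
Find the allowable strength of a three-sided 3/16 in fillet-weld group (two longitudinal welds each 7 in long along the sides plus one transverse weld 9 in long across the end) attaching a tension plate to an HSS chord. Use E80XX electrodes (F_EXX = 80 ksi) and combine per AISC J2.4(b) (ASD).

t_e = 0.707 × 0.1875 = 0.1326 in.
R_nwl = 0.6 × 80 × 0.1326 × 14 = 89.08 kips (longitudinal, 2 welds).
R_nwt = 0.6 × 80 × 0.1326 × 9 = 57.27 kips (transverse, base value).
(i) R_nwl + R_nwt = 146.3 kips; (ii) 0.85 R_nwl + 1.5 R_nwt = 161.6 kips.
R_n = max = 161.6 kips [governs: (ii)]; R_n/Ω = 80.81 kips.

R_n/Ω ≈ 80.8 kips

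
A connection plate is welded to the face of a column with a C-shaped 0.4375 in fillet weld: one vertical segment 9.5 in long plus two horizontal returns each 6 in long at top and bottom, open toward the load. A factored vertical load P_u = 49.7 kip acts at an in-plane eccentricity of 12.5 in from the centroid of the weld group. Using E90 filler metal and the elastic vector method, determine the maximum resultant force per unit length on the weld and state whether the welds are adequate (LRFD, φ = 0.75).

E90XX → F_EXX = 90 ksi.
Total weld length L_w = 21.5 in. Treat welds as unit-width lines.
Centroid: x̄ = 2×6×3 / 21.5 = 1.674 in from the vertical weld.
Polar moment about centroid: J = I_x + I_y = [9.5³/12 + 2×6×4.75²] + [9.5×1.674² + 2(6³/12 + 6×1.326²)] = 425.9 in³.
Direct shear f_v = P/L_w = 49.7 / 21.5 = 2.312 kip/in (vertical).
Torsion M = P·e = 49.7 × 12.5 = 621.25 kip·in.
Critical point at (x, y) = (4.326, 4.75) from centroid. f_tx = M·y/J = 6.928 kip/in; f_ty = M·x/J = 6.309 kip/in.
Resultant f_max = √[f_tx² + (f_v + f_ty)²] = √[6.928² + (2.312 + 6.309)²] = 11.06 kip/in.
Capacity per unit length: φr_n = 0.75 × 0.6 × 90 × (0.707 × 0.4375) = 12.53 kip/in.
11.06 ≤ 12.53 → adequate.

f_max ≈ 11.1 kip/in; adequate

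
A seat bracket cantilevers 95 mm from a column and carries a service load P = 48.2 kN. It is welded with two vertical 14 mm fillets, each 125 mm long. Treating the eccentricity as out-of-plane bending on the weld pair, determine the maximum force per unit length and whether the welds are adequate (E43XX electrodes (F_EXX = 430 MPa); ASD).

L_w = 2 × 125 = 250 mm; section modulus (unit throat) S = 2 × L²/6 = 5208 mm².
Direct shear f_v = P/L_w = 48.2×10³/250 = 192.8 N/mm.
Moment M = P × e = 48.2×10³ × 95 = 4579000 N·mm; bending f_b = M/S = 879.2 N/mm.
f_max = √(f_v² + f_b²) = √(192.8² + 879.2²) = 900.1 N/mm.
r_n/Ω = (1/2.0) × 0.6 × 430 × (0.707 × 14) = 1277 N/mm → adequate.

f_max ≈ 900 N/mm; adequate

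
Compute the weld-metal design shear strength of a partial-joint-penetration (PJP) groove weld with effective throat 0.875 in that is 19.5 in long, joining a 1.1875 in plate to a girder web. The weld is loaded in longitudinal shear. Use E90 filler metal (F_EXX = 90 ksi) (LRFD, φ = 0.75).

Effective throat (given) t_e = 0.875 in.
A_we = 0.875 × 19.5 = 17.06 in².
F_nw = 0.6 F_EXX = 54 ksi.
φR_n = 0.75 × 54 × 17.06 = 691 kip.

φR_n ≈ 691 kip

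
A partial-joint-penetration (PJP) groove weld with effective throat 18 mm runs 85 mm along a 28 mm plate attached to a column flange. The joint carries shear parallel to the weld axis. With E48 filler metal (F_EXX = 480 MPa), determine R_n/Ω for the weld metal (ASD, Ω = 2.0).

Effective throat (given) t_e = 18 mm.
A_we = 18 × 85 = 1530 mm².
F_nw = 0.6 F_EXX = 288 MPa.
R_n/Ω = (288 × 1530) / 2.0 × 10⁻³ = 220.3 kN.

R_n/Ω ≈ 220 kN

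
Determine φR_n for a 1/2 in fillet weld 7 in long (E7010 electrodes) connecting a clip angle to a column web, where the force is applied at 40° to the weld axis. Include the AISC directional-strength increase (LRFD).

E70XX → F_EXX = 70 ksi.
t_e = 0.707 × 0.5 = 0.3535 in; A_we = 0.3535 × 7 = 2.474 in².
Directional factor: 1.0 + 0.5 sin^1.5(40°) = 1.258.
F_nw = 0.6 × 70 × 1.258 = 52.82 ksi.
φR_n = 0.75 × 52.82 × 2.474 = 98.03 kip.

φR_n ≈ 98 kip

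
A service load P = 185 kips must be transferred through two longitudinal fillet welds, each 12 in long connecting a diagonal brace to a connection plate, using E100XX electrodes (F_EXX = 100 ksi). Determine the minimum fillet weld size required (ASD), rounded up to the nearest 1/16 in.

w = 3/8 in

Total weld length L = 24 in.
Required throat t_e = P × Ω / (0.6 F_EXX × L) = 185 × 2.0 / (0.6 × 100 × 24) = 0.2569 in.
Required leg w = t_e / 0.707 = 0.3634 in → use 3/8 in.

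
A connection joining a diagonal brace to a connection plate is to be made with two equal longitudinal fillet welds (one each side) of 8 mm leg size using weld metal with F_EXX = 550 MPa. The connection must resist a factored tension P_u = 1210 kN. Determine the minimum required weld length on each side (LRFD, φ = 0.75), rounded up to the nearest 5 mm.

L = 435 mm on each side

Throat t_e = 0.707 × 8 = 5.656 mm.
φr_n = 0.75 × 0.6 × 550 × 5.656 × 10⁻³ = 1.4 kN/mm.
L_req = P_u / φr_n = 1210 / 1.4 = 864.4 mm total.
Per side: 864.4 / 2 = 432.2 mm.
Round up → use L = 435 mm on each side.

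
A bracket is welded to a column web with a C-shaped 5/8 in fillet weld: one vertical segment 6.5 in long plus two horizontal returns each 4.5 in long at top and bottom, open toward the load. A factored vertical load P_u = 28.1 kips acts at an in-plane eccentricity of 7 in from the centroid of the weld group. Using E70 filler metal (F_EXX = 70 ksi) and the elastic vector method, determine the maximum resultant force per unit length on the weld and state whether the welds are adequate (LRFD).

f_max ≈ 7.27 kip/in; adequate

Total weld length L_w = 15.5 in. Treat welds as unit-width lines.
Centroid: x̄ = 2×4.5×2.25 / 15.5 = 1.306 in from the vertical weld.
Polar moment about centroid: J = I_x + I_y = [6.5³/12 + 2×4.5×3.25²] + [6.5×1.306² + 2(4.5³/12 + 4.5×0.9435²)] = 152.2 in³.
Direct shear f_v = P/L_w = 28.1 / 15.5 = 1.813 kip/in (vertical).
Torsion M = P·e = 28.1 × 7 = 196.7 kip·in.
Critical point at (x, y) = (3.194, 3.25) from centroid. f_tx = M·y/J = 4.199 kip/in; f_ty = M·x/J = 4.126 kip/in.
Resultant f_max = √[f_tx² + (f_v + f_ty)²] = √[4.199² + (1.813 + 4.126)²] = 7.274 kip/in.
Capacity per unit length: φr_n = 0.75 × 0.6 × 70 × (0.707 × 0.625) = 13.92 kip/in.
7.274 ≤ 13.92 → adequate.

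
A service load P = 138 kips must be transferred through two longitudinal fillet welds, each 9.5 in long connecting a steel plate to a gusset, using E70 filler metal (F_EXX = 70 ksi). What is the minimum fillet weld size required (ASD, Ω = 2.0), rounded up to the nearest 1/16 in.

Total weld length L = 19 in.
Required throat t_e = P × Ω / (0.6 F_EXX × L) = 138 × 2.0 / (0.6 × 70 × 19) = 0.3459 in.
Required leg w = t_e / 0.707 = 0.4892 in → use 1/2 in.

w = 1/2 in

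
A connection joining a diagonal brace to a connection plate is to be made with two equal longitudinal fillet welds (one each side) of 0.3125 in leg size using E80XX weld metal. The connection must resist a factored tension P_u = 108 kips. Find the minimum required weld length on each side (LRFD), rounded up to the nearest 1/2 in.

L = 7 in on each side

E80XX → F_EXX = 80 ksi.
Throat t_e = 0.707 × 0.3125 = 0.2209 in.
φr_n = 0.75 × 0.6 × 80 × 0.2209 = 7.954 kips/in.
L_req = P_u / φr_n = 108 / 7.954 = 13.58 in total.
Per side: 13.58 / 2 = 6.789 in.
Round up → use L = 7 in on each side.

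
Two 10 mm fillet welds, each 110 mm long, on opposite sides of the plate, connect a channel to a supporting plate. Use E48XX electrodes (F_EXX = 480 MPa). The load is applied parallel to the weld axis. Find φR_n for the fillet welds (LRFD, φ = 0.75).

φR_n ≈ 336 kN

Effective throat t_e = 0.707 × 10 = 7.07 mm.
Total length L = 220 mm; A_we = 7.07 × 220 = 1555 mm².
F_nw = 0.6 F_EXX = 0.6 × 480 = 288 MPa.
φR_n = 0.75 × 288 × 1555 × 10⁻³ = 336 kN.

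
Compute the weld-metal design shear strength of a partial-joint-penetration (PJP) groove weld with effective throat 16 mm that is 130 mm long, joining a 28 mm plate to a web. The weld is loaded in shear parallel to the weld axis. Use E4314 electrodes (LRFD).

E43XX → F_EXX = 430 MPa.
Effective throat (given) t_e = 16 mm.
A_we = 16 × 130 = 2080 mm².
F_nw = 0.6 F_EXX = 258 MPa.
φR_n = 0.75 × 258 × 2080 × 10⁻³ = 402.5 kN.

φR_n ≈ 402 kN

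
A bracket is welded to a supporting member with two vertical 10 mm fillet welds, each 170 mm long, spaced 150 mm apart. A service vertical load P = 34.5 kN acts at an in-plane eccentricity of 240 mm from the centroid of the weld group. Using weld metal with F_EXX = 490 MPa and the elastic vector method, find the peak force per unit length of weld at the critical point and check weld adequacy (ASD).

f_max ≈ 418 N/mm; adequate

Total weld length L_w = 340 mm. Treat welds as unit-width lines.
Polar moment about centroid: J = 2[d³/12 + d(b/2)²] = 2[170³/12 + 170×75²] = 2731000 mm³.
Direct shear f_v = P/L_w = 34.5×10³ / 340 = 101.5 N/mm (vertical).
Torsion M = P·e = 34.5×10³ × 240 = 8280000 N·mm.
Critical point at (x, y) = (75, 85) from centroid. f_tx = M·y/J = 257.7 N/mm; f_ty = M·x/J = 227.4 N/mm.
Resultant f_max = √[f_tx² + (f_v + f_ty)²] = √[257.7² + (101.5 + 227.4)²] = 417.8 N/mm.
Capacity per unit length: r_n/Ω = (1/2.0) × 0.6 × 490 × (0.707 × 10) = 1039 N/mm.
417.8 ≤ 1039 → adequate.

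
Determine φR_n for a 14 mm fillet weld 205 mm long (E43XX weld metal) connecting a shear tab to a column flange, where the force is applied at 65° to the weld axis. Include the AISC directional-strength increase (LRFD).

E43XX → F_EXX = 430 MPa.
t_e = 0.707 × 14 = 9.898 mm; A_we = 9.898 × 205 = 2029 mm².
Directional factor: 1.0 + 0.5 sin^1.5(65°) = 1.431.
F_nw = 0.6 × 430 × 1.431 = 369.3 MPa.
φR_n = 0.75 × 369.3 × 2029 × 10⁻³ = 562 kN.

φR_n ≈ 562 kN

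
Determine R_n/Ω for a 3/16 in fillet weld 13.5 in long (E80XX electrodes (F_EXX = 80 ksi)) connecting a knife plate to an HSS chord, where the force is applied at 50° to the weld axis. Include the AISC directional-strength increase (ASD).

t_e = 0.707 × 0.1875 = 0.1326 in; A_we = 0.1326 × 13.5 = 1.79 in².
Directional factor: 1.0 + 0.5 sin^1.5(50°) = 1.335.
F_nw = 0.6 × 80 × 1.335 = 64.09 ksi.
R_n/Ω = (64.09 × 1.79) / 2.0 = 57.35 kips.

R_n/Ω ≈ 57.3 kips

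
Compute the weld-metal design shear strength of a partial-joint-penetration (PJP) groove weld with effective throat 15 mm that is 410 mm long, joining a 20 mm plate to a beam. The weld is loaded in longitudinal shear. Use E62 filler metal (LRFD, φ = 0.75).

E62XX → F_EXX = 620 MPa.
Effective throat (given) t_e = 15 mm.
A_we = 15 × 410 = 6150 mm².
F_nw = 0.6 F_EXX = 372 MPa.
φR_n = 0.75 × 372 × 6150 × 10⁻³ = 1716 kN.

φR_n ≈ 1720 kN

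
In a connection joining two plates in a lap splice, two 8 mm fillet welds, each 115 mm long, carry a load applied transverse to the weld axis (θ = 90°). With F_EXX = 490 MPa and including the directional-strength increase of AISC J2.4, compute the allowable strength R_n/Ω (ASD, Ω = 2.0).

t_e = 0.707 × 8 = 5.656 mm; A_we = 5.656 × 230 = 1301 mm².
Directional factor: 1.0 + 0.5 sin^1.5(90°) = 1.5.
F_nw = 0.6 × 490 × 1.5 = 441 MPa.
R_n/Ω = (441 × 1301) / 2.0 × 10⁻³ = 286.8 kN.

R_n/Ω ≈ 287 kN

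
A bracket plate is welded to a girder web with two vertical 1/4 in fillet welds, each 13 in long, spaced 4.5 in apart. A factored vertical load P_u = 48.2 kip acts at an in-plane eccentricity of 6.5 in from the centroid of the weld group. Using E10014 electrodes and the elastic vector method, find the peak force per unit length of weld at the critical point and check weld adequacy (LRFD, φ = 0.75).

E100XX → F_EXX = 100 ksi.
Total weld length L_w = 26 in. Treat welds as unit-width lines.
Polar moment about centroid: J = 2[d³/12 + d(b/2)²] = 2[13³/12 + 13×2.25²] = 497.8 in³.
Direct shear f_v = P/L_w = 48.2 / 26 = 1.854 kip/in (vertical).
Torsion M = P·e = 48.2 × 6.5 = 313.3 kip·in.
Critical point at (x, y) = (2.25, 6.5) from centroid. f_tx = M·y/J = 4.091 kip/in; f_ty = M·x/J = 1.416 kip/in.
Resultant f_max = √[f_tx² + (f_v + f_ty)²] = √[4.091² + (1.854 + 1.416)²] = 5.237 kip/in.
Capacity per unit length: φr_n = 0.75 × 0.6 × 100 × (0.707 × 0.25) = 7.954 kip/in.
5.237 ≤ 7.954 → adequate.

f_max ≈ 5.24 kip/in; adequate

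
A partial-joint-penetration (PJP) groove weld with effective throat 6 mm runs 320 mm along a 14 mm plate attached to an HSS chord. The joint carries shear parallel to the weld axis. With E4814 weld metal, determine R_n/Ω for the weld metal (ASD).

E48XX → F_EXX = 480 MPa.
Effective throat (given) t_e = 6 mm.
A_we = 6 × 320 = 1920 mm².
F_nw = 0.6 F_EXX = 288 MPa.
R_n/Ω = (288 × 1920) / 2.0 × 10⁻³ = 276.5 kN.

R_n/Ω ≈ 276 kN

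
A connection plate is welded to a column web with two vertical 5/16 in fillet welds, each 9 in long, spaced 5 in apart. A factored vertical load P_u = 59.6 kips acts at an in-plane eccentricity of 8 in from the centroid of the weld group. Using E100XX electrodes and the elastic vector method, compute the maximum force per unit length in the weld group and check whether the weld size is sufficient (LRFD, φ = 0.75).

E100XX → F_EXX = 100 ksi.
Total weld length L_w = 18 in. Treat welds as unit-width lines.
Polar moment about centroid: J = 2[d³/12 + d(b/2)²] = 2[9³/12 + 9×2.5²] = 234 in³.
Direct shear f_v = P/L_w = 59.6 / 18 = 3.311 kip/in (vertical).
Torsion M = P·e = 59.6 × 8 = 476.8 kip·in.
Critical point at (x, y) = (2.5, 4.5) from centroid. f_tx = M·y/J = 9.169 kip/in; f_ty = M·x/J = 5.094 kip/in.
Resultant f_max = √[f_tx² + (f_v + f_ty)²] = √[9.169² + (3.311 + 5.094)²] = 12.44 kip/in.
Capacity per unit length: φr_n = 0.75 × 0.6 × 100 × (0.707 × 0.3125) = 9.942 kip/in.
12.44 > 9.942 → NOT adequate.

f_max ≈ 12.4 kip/in; NOT adequate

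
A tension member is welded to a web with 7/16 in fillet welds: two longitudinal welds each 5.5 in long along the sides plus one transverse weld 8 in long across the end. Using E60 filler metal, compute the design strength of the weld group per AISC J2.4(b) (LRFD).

φR_n ≈ 178 kip

E60XX → F_EXX = 60 ksi.
t_e = 0.707 × 0.4375 = 0.3093 in.
R_nwl = 0.6 × 60 × 0.3093 × 11 = 122.5 kip (longitudinal, 2 welds).
R_nwt = 0.6 × 60 × 0.3093 × 8 = 89.08 kip (transverse, base value).
(i) R_nwl + R_nwt = 211.6 kip; (ii) 0.85 R_nwl + 1.5 R_nwt = 237.7 kip.
R_n = max = 237.7 kip [governs: (ii)]; φR_n = 178.3 kip.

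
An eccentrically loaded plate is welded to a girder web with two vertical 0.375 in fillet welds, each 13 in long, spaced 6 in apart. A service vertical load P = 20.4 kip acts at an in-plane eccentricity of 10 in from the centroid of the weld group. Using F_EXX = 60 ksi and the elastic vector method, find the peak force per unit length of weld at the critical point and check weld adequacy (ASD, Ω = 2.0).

Total weld length L_w = 26 in. Treat welds as unit-width lines.
Polar moment about centroid: J = 2[d³/12 + d(b/2)²] = 2[13³/12 + 13×3²] = 600.2 in³.
Direct shear f_v = P/L_w = 20.4 / 26 = 0.7846 kip/in (vertical).
Torsion M = P·e = 20.4 × 10 = 204 kip·in.
Critical point at (x, y) = (3, 6.5) from centroid. f_tx = M·y/J = 2.209 kip/in; f_ty = M·x/J = 1.02 kip/in.
Resultant f_max = √[f_tx² + (f_v + f_ty)²] = √[2.209² + (0.7846 + 1.02)²] = 2.853 kip/in.
Capacity per unit length: r_n/Ω = (1/2.0) × 0.6 × 60 × (0.707 × 0.375) = 4.772 kip/in.
2.853 ≤ 4.772 → adequate.

f_max ≈ 2.85 kip/in; adequate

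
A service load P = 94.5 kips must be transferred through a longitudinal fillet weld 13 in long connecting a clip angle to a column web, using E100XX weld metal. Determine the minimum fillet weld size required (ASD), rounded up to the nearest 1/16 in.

E100XX → F_EXX = 100 ksi.
Total weld length L = 13 in.
Required throat t_e = P × Ω / (0.6 F_EXX × L) = 94.5 × 2.0 / (0.6 × 100 × 13) = 0.2423 in.
Required leg w = t_e / 0.707 = 0.3427 in → use 3/8 in.

w = 3/8 in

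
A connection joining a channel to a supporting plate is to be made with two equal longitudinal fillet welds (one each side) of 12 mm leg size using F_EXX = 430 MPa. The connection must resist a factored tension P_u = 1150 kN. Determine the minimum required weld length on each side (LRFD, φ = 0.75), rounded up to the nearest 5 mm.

Throat t_e = 0.707 × 12 = 8.484 mm.
φr_n = 0.75 × 0.6 × 430 × 8.484 × 10⁻³ = 1.642 kN/mm.
L_req = P_u / φr_n = 1150 / 1.642 = 700.5 mm total.
Per side: 700.5 / 2 = 350.3 mm.
Round up → use L = 355 mm on each side.

L = 355 mm on each side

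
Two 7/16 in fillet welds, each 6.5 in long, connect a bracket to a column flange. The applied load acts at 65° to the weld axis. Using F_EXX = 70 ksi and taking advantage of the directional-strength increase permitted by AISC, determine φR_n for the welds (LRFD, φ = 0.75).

φR_n ≈ 181 kips

t_e = 0.707 × 0.4375 = 0.3093 in; A_we = 0.3093 × 13 = 4.021 in².
Directional factor: 1.0 + 0.5 sin^1.5(65°) = 1.431.
F_nw = 0.6 × 70 × 1.431 = 60.12 ksi.
φR_n = 0.75 × 60.12 × 4.021 = 181.3 kips.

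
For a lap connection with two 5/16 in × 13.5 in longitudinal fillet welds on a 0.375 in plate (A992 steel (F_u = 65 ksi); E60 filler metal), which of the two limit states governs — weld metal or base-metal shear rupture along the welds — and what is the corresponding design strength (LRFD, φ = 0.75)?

φR_n ≈ 161 kip (weld metal governs)

E60XX → F_EXX = 60 ksi.
t_e = 0.707 × 0.3125 = 0.2209 in; L = 27 in.
Weld metal: φR_n = 0.75 × 0.6 × 60 × 0.2209 × 27 = 161.1 kip.
Base metal (shear rupture): φR_n = 0.75 × 0.6 × 65 × 0.375 × 27 = 296.2 kip.
Governing: weld metal.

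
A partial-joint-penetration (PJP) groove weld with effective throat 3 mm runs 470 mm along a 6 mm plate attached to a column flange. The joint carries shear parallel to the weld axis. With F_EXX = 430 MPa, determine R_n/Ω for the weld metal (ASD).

Effective throat (given) t_e = 3 mm.
A_we = 3 × 470 = 1410 mm².
F_nw = 0.6 F_EXX = 258 MPa.
R_n/Ω = (258 × 1410) / 2.0 × 10⁻³ = 181.9 kN.

R_n/Ω ≈ 182 kN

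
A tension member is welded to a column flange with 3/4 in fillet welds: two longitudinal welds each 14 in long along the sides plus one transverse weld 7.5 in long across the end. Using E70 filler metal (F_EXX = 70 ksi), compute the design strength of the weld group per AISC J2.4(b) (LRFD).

t_e = 0.707 × 0.75 = 0.5302 in.
R_nwl = 0.6 × 70 × 0.5302 × 28 = 623.6 kip (longitudinal, 2 welds).
R_nwt = 0.6 × 70 × 0.5302 × 7.5 = 167 kip (transverse, base value).
(i) R_nwl + R_nwt = 790.6 kip; (ii) 0.85 R_nwl + 1.5 R_nwt = 780.6 kip.
R_n = max = 790.6 kip [governs: (i)]; φR_n = 593 kip.

φR_n ≈ 593 kip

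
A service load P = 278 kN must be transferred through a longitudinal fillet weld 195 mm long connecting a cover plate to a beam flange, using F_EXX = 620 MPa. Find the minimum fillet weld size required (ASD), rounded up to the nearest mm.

w = 11 mm

Total weld length L = 195 mm.
Required throat t_e = P × Ω / (0.6 F_EXX × L) = 278 × 2.0 / (0.6 × 620 × 195 × 10⁻³) = 7.665 mm.
Required leg w = t_e / 0.707 = 10.84 mm → use 11 mm.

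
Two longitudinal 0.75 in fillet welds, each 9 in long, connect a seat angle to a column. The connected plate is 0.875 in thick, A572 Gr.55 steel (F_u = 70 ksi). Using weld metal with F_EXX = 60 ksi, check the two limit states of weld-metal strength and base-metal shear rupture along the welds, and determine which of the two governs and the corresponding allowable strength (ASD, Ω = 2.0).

t_e = 0.707 × 0.75 = 0.5302 in; L = 18 in.
Weld metal: R_n/Ω = (1/2.0) × 0.6 × 60 × 0.5302 × 18 = 171.8 kip.
Base metal (shear rupture): R_n/Ω = (1/2.0) × 0.6 × 70 × 0.875 × 18 = 330.8 kip.
Governing: weld metal.

R_n/Ω ≈ 172 kip (weld metal governs)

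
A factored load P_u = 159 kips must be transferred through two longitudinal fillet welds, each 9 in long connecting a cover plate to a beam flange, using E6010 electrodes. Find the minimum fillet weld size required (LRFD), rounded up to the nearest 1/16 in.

E60XX → F_EXX = 60 ksi.
Total weld length L = 18 in.
Required throat t_e = P_u / (φ × 0.6 F_EXX × L) = 159 / (0.75 × 0.6 × 60 × 18) = 0.3272 in.
Required leg w = t_e / 0.707 = 0.4627 in → use 1/2 in.

w = 1/2 in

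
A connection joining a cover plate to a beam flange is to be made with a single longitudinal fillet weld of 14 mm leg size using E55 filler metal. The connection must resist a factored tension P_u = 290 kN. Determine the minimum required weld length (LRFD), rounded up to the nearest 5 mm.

E55XX → F_EXX = 550 MPa.
Throat t_e = 0.707 × 14 = 9.898 mm.
φr_n = 0.75 × 0.6 × 550 × 9.898 × 10⁻³ = 2.45 kN/mm.
L_req = P_u / φr_n = 290 / 2.45 = 118.4 mm total.
Round up → use L = 120 mm.

L = 120 mm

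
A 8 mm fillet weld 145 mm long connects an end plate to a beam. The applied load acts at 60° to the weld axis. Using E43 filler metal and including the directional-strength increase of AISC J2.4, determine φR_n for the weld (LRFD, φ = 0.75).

φR_n ≈ 223 kN

E43XX → F_EXX = 430 MPa.
t_e = 0.707 × 8 = 5.656 mm; A_we = 5.656 × 145 = 820.1 mm².
Directional factor: 1.0 + 0.5 sin^1.5(60°) = 1.403.
F_nw = 0.6 × 430 × 1.403 = 362 MPa.
φR_n = 0.75 × 362 × 820.1 × 10⁻³ = 222.6 kN.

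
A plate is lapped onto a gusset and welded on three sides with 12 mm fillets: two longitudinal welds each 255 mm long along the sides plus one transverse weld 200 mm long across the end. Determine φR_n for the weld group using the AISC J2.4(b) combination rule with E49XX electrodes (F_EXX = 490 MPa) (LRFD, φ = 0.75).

t_e = 0.707 × 12 = 8.484 mm.
R_nwl = 0.6 × 490 × 8.484 × 510 × 10⁻³ = 1272 kN (longitudinal, 2 welds).
R_nwt = 0.6 × 490 × 8.484 × 200 × 10⁻³ = 498.9 kN (transverse, base value).
(i) R_nwl + R_nwt = 1771 kN; (ii) 0.85 R_nwl + 1.5 R_nwt = 1830 kN.
R_n = max = 1830 kN [governs: (ii)]; φR_n = 1372 kN.

φR_n ≈ 1370 kN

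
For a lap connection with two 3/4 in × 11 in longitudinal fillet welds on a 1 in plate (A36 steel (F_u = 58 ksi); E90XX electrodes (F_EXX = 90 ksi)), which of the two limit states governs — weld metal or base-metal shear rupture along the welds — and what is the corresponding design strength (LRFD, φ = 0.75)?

φR_n ≈ 472 kip (weld metal governs)

t_e = 0.707 × 0.75 = 0.5302 in; L = 22 in.
Weld metal: φR_n = 0.75 × 0.6 × 90 × 0.5302 × 22 = 472.5 kip.
Base metal (shear rupture): φR_n = 0.75 × 0.6 × 58 × 1 × 22 = 574.2 kip.
Governing: weld metal.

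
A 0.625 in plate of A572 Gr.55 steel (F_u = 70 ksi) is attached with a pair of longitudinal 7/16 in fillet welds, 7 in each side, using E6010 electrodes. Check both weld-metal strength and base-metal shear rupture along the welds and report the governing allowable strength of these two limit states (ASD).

E60XX → F_EXX = 60 ksi.
t_e = 0.707 × 0.4375 = 0.3093 in; L = 14 in.
Weld metal: R_n/Ω = (1/2.0) × 0.6 × 60 × 0.3093 × 14 = 77.95 kips.
Base metal (shear rupture): R_n/Ω = (1/2.0) × 0.6 × 70 × 0.625 × 14 = 183.8 kips.
Governing: weld metal.

R_n/Ω ≈ 77.9 kips (weld metal governs)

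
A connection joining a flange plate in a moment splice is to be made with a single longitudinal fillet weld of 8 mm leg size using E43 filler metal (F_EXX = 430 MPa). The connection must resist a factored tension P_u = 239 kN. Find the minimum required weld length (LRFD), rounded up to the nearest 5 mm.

L = 220 mm

Throat t_e = 0.707 × 8 = 5.656 mm.
φr_n = 0.75 × 0.6 × 430 × 5.656 × 10⁻³ = 1.094 kN/mm.
L_req = P_u / φr_n = 239 / 1.094 = 218.4 mm total.
Round up → use L = 220 mm.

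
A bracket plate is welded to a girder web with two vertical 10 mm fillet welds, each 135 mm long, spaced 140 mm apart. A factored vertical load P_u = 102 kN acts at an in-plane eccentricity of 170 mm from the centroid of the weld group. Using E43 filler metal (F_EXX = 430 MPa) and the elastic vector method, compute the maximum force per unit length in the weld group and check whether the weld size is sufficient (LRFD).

Total weld length L_w = 270 mm. Treat welds as unit-width lines.
Polar moment about centroid: J = 2[d³/12 + d(b/2)²] = 2[135³/12 + 135×70²] = 1733000 mm³.
Direct shear f_v = P/L_w = 102×10³ / 270 = 377.8 N/mm (vertical).
Torsion M = P·e = 102×10³ × 170 = 17340000 N·mm.
Critical point at (x, y) = (70, 67.5) from centroid. f_tx = M·y/J = 675.4 N/mm; f_ty = M·x/J = 700.4 N/mm.
Resultant f_max = √[f_tx² + (f_v + f_ty)²] = √[675.4² + (377.8 + 700.4)²] = 1272 N/mm.
Capacity per unit length: φr_n = 0.75 × 0.6 × 430 × (0.707 × 10) = 1368 N/mm.
1272 ≤ 1368 → adequate.

f_max ≈ 1270 N/mm; adequate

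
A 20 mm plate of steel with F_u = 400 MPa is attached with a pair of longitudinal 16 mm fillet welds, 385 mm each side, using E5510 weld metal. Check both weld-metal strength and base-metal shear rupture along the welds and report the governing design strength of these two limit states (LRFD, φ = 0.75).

E55XX → F_EXX = 550 MPa.
t_e = 0.707 × 16 = 11.31 mm; L = 770 mm.
Weld metal: φR_n = 0.75 × 0.6 × 550 × 11.31 × 770 × 10⁻³ = 2156 kN.
Base metal (shear rupture): φR_n = 0.75 × 0.6 × 400 × 20 × 770 × 10⁻³ = 2772 kN.
Governing: weld metal.

φR_n ≈ 2160 kN (weld metal governs)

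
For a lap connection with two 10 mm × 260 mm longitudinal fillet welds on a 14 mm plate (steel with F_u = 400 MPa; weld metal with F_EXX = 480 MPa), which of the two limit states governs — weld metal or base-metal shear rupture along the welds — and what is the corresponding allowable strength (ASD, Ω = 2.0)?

t_e = 0.707 × 10 = 7.07 mm; L = 520 mm.
Weld metal: R_n/Ω = (1/2.0) × 0.6 × 480 × 7.07 × 520 × 10⁻³ = 529.4 kN.
Base metal (shear rupture): R_n/Ω = (1/2.0) × 0.6 × 400 × 14 × 520 × 10⁻³ = 873.6 kN.
Governing: weld metal.

R_n/Ω ≈ 529 kN (weld metal governs)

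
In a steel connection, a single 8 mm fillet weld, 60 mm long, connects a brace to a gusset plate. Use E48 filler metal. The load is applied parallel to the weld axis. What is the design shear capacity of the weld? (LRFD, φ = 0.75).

E48XX → F_EXX = 480 MPa.
Effective throat t_e = 0.707 × 8 = 5.656 mm.
Total length L = 60 mm; A_we = 5.656 × 60 = 339.4 mm².
F_nw = 0.6 F_EXX = 0.6 × 480 = 288 MPa.
φR_n = 0.75 × 288 × 339.4 × 10⁻³ = 73.3 kN.

φR_n ≈ 73.3 kN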